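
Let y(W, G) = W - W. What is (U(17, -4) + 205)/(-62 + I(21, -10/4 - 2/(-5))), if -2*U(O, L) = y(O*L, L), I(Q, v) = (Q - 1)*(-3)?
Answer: -205/122 ≈ -1.6803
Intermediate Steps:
I(Q, v) = 3 - 3*Q (I(Q, v) = (-1 + Q)*(-3) = 3 - 3*Q)
y(W, G) = 0
U(O, L) = 0 (U(O, L) = -1/2*0 = 0)
(U(17, -4) + 205)/(-62 + I(21, -10/4 - 2/(-5))) = (0 + 205)/(-62 + (3 - 3*21)) = 205/(-62 + (3 - 63)) = 205/(-62 - 60) = 205/(-122) = 205*(-1/122) = -205/122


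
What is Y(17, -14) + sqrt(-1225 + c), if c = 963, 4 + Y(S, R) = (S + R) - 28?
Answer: -29 + I*sqrt(262) ≈ -29.0 + 16.186*I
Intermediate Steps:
Y(S, R) = -32 + R + S (Y(S, R) = -4 + ((S + R) - 28) = -4 + ((R + S) - 28) = -4 + (-28 + R + S) = -32 + R + S)
Y(17, -14) + sqrt(-1225 + c) = (-32 - 14 + 17) + sqrt(-1225 + 963) = -29 + sqrt(-262) = -29 + I*sqrt(262)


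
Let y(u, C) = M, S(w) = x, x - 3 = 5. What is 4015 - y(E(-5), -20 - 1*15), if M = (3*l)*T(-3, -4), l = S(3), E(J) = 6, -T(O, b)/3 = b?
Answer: 3727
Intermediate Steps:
x = 8 (x = 3 + 5 = 8)
T(O, b) = -3*b
S(w) = 8
l = 8
M = 288 (M = (3*8)*(-3*(-4)) = 24*12 = 288)
y(u, C) = 288
4015 - y(E(-5), -20 - 1*15) = 4015 - 1*288 = 4015 - 288 = 3727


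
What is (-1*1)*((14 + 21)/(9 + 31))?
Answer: -7/8 ≈ -0.87500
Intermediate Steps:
(-1*1)*((14 + 21)/(9 + 31)) = -35/40 = -1*7/8 = -7/8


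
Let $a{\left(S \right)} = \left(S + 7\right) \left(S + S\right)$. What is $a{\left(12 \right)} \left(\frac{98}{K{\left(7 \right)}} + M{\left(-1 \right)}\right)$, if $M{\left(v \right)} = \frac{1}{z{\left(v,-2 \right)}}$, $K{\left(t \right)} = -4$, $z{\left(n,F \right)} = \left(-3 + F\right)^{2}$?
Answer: $- \frac{278844}{25} \approx -11154.0$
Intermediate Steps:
$a{\left(S \right)} = 2 S \left(7 + S\right)$ ($a{\left(S \right)} = \left(7 + S\right) 2 S = 2 S \left(7 + S\right)$)
$M{\left(v \right)} = \frac{1}{25}$ ($M{\left(v \right)} = \frac{1}{\left(-3 - 2\right)^{2}} = \frac{1}{\left(-5\right)^{2}} = \frac{1}{25}$)
$a{\left(12 \right)} \left(\frac{98}{K{\left(7 \right)}} + M{\left(-1 \right)}\right) = 2 \cdot 12 \left(7 + 12\right) \left(\frac{98}{-4} + \frac{1}{25}\right) = 2 \cdot 12 \cdot 19 \left(98 \left(- \frac{1}{4}\right) + \frac{1}{25}\right) = 456 \left(- \frac{49}{2} + \frac{1}{25}\right) = 456 \left(- \frac{1223}{50}\right) = - \frac{278844}{25}$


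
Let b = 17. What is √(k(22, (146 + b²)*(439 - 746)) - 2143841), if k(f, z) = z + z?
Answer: I*√2410931 ≈ 1552.7*I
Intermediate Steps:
k(f, z) = 2*z
√(k(22, (146 + b²)*(439 - 746)) - 2143841) = √(2*((146 + 17²)*(439 - 746)) - 2143841) = √(2*((146 + 289)*(-307)) - 2143841) = √(2*(435*(-307)) - 2143841) = √(2*(-133545) - 2143841) = √(-267090 - 2143841) = √(-2410931) = I*√2410931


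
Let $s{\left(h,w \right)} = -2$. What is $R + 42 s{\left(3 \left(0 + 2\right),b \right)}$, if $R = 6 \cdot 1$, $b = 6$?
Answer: $-78$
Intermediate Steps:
$R = 6$
$R + 42 s{\left(3 \left(0 + 2\right),b \right)} = 6 + 42 \left(-2\right) = 6 - 84 = -78$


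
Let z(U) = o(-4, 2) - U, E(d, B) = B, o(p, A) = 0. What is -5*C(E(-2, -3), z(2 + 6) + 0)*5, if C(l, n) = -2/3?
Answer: 50/3 ≈ 16.667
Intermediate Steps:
z(U) = -U (z(U) = 0 - U = -U)
C(l, n) = -2/3 (C(l, n) = -2*1/3 = -2/3)
-5*C(E(-2, -3), z(2 + 6) + 0)*5 = -5*(-2/3)*5 = (10/3)*5 = 50/3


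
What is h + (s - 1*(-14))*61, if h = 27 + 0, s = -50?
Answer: -2169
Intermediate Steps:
h = 27
h + (s - 1*(-14))*61 = 27 + (-50 - 1*(-14))*61 = 27 + (-50 + 14)*61 = 27 - 36*61 = 27 - 2196 = -2169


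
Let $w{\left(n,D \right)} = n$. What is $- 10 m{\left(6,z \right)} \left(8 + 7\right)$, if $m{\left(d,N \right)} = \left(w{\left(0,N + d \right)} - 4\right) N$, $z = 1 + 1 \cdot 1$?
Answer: $1200$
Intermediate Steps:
$z = 2$ ($z = 1 + 1 = 2$)
$m{\left(d,N \right)} = - 4 N$ ($m{\left(d,N \right)} = \left(0 - 4\right) N = - 4 N$)
$- 10 m{\left(6,z \right)} \left(8 + 7\right) = - 10 \left(\left(-4\right) 2\right) \left(8 + 7\right) = \left(-10\right) \left(-8\right) 15 = 80 \cdot 15 = 1200$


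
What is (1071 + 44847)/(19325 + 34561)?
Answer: 7653/8981 ≈ 0.85213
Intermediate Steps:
(1071 + 44847)/(19325 + 34561) = 45918/53886 = 45918*(1/53886) = 7653/8981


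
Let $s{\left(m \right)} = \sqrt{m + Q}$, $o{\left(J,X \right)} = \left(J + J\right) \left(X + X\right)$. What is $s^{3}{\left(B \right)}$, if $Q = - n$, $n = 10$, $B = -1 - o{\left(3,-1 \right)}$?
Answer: $1$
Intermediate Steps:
$o{\left(J,X \right)} = 4 J X$ ($o{\left(J,X \right)} = 2 J 2 X = 4 J X$)
$B = 11$ ($B = -1 - 4 \cdot 3 \left(-1\right) = -1 - -12 = -1 + 12 = 11$)
$Q = -10$ ($Q = \left(-1\right) 10 = -10$)
$s{\left(m \right)} = \sqrt{-10 + m}$ ($s{\left(m \right)} = \sqrt{m - 10} = \sqrt{-10 + m}$)
$s^{3}{\left(B \right)} = \left(\sqrt{-10 + 11}\right)^{3} = \left(\sqrt{1}\right)^{3} = 1^{3} = 1$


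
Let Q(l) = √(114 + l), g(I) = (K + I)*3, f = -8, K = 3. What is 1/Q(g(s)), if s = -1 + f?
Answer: √6/24 ≈ 0.10206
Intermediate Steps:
s = -9 (s = -1 - 8 = -9)
g(I) = 9 + 3*I (g(I) = (3 + I)*3 = 9 + 3*I)
1/Q(g(s)) = 1/(√(114 + (9 + 3*(-9)))) = 1/(√(114 + (9 - 27))) = 1/(√(114 - 18)) = 1/(√96) = 1/(4*√6) = √6/24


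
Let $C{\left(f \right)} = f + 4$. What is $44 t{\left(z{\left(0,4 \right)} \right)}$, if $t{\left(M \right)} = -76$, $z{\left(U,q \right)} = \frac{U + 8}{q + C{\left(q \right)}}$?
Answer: $-3344$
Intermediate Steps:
$C{\left(f \right)} = 4 + f$
$z{\left(U,q \right)} = \frac{8 + U}{4 + 2 q}$ ($z{\left(U,q \right)} = \frac{U + 8}{q + \left(4 + q\right)} = \frac{8 + U}{4 + 2 q}$)
$44 t{\left(z{\left(0,4 \right)} \right)} = 44 \left(-76\right) = -3344$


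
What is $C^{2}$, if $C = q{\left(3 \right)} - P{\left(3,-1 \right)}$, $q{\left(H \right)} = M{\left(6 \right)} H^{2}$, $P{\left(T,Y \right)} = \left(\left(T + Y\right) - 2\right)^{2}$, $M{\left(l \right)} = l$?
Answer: $2916$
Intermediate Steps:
$P{\left(T,Y \right)} = \left(-2 + T + Y\right)^{2}$
$q{\left(H \right)} = 6 H^{2}$
$C = 54$ ($C = 6 \cdot 3^{2} - \left(-2 + 3 - 1\right)^{2} = 6 \cdot 9 - 0^{2} = 54 - 0 = 54 + 0 = 54$)
$C^{2} = 54^{2} = 2916$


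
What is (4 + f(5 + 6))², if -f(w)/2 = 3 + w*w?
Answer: 59536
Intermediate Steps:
f(w) = -6 - 2*w² (f(w) = -2*(3 + w*w) = -2*(3 + w²) = -6 - 2*w²)
(4 + f(5 + 6))² = (4 + (-6 - 2*(5 + 6)²))² = (4 + (-6 - 2*11²))² = (4 + (-6 - 2*121))² = (4 + (-6 - 242))² = (4 - 248)² = (-244)² = 59536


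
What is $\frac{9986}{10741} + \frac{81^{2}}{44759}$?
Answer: $\frac{517435075}{480756419} \approx 1.0763$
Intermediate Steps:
$\frac{9986}{10741} + \frac{81^{2}}{44759} = 9986 \cdot \frac{1}{10741} + 6561 \cdot \frac{1}{44759} = \frac{9986}{10741} + \frac{6561}{44759} = \frac{517435075}{480756419}$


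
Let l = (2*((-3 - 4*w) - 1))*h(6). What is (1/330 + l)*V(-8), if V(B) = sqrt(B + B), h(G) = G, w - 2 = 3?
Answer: -190078*I/165 ≈ -1152.0*I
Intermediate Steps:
w = 5 (w = 2 + 3 = 5)
l = -288 (l = (2*((-3 - 4*5) - 1))*6 = (2*((-3 - 20) - 1))*6 = (2*(-23 - 1))*6 = (2*(-24))*6 = -48*6 = -288)
V(B) = sqrt(2)*sqrt(B) (V(B) = sqrt(2*B) = sqrt(2)*sqrt(B))
(1/330 + l)*V(-8) = (1/330 - 288)*(sqrt(2)*sqrt(-8)) = (1/330 - 288)*(sqrt(2)*(2*I*sqrt(2))) = -190078*I/165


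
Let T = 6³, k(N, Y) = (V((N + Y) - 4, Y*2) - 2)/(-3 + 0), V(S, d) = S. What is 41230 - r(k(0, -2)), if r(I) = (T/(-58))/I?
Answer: 2391421/58 ≈ 41231.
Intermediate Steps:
k(N, Y) = 2 - N/3 - Y/3 (k(N, Y) = (((N + Y) - 4) - 2)/(-3 + 0) = ((-4 + N + Y) - 2)/(-3) = (-6 + N + Y)*(-⅓) = 2 - N/3 - Y/3)
T = 216
r(I) = -108/(29*I) (r(I) = (216/(-58))/I = (216*(-1/58))/I = -108/(29*I))
41230 - r(k(0, -2)) = 41230 - (-108)/(29*(2 - ⅓*0 - ⅓*(-2))) = 41230 - (-108)/(29*(2 + 0 + ⅔)) = 41230 - (-108)/(29*8/3) = 41230 - (-108)*3/(29*8) = 41230 - 1*(-81/58) = 41230 + 81/58 = 2391421/58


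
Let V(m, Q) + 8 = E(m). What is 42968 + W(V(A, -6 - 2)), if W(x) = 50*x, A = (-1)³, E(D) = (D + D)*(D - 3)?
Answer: 42968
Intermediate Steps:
E(D) = 2*D*(-3 + D) (E(D) = (2*D)*(-3 + D) = 2*D*(-3 + D))
A = -1
V(m, Q) = -8 + 2*m*(-3 + m)
42968 + W(V(A, -6 - 2)) = 42968 + 50*(-8 + 2*(-1)*(-3 - 1)) = 42968 + 50*(-8 + 2*(-1)*(-4)) = 42968 + 50*(-8 + 8) = 42968 + 50*0 = 42968 + 0 = 42968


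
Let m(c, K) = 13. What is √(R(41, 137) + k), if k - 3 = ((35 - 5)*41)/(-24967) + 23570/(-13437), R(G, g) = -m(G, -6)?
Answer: I*√147605017014873190/111827193 ≈ 3.4356*I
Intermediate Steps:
R(G, g) = -13 (R(G, g) = -1*13 = -13)
k = 401445037/335481579 (k = 3 + (((35 - 5)*41)/(-24967) + 23570/(-13437)) = 3 + ((30*41)*(-1/24967) + 23570*(-1/13437)) = 3 + (1230*(-1/24967) - 23570/13437) = 3 + (-1230/24967 - 23570/13437) = 3 - 604999700/335481579 = 401445037/335481579 ≈ 1.1966)
√(R(41, 137) + k) = √(-13 + 401445037/335481579) = √(-3959815490/335481579) = I*√147605017014873190/111827193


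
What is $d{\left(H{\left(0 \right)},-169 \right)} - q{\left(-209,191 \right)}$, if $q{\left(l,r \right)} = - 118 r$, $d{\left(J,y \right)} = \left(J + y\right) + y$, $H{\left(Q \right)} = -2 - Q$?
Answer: $22198$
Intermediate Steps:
$d{\left(J,y \right)} = J + 2 y$
$d{\left(H{\left(0 \right)},-169 \right)} - q{\left(-209,191 \right)} = \left(\left(-2 - 0\right) + 2 \left(-169\right)\right) - \left(-118\right) 191 = \left(\left(-2 + 0\right) - 338\right) - -22538 = \left(-2 - 338\right) + 22538 = -340 + 22538 = 22198$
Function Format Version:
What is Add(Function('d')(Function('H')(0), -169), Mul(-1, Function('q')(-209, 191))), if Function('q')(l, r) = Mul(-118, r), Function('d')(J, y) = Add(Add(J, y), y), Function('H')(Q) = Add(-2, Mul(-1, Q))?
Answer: 22198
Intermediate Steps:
Function('d')(J, y) = Add(J, Mul(2, y))
Add(Function('d')(Function('H')(0), -169), Mul(-1, Function('q')(-209, 191))) = Add(Add(Add(-2, Mul(-1, 0)), Mul(2, -169)), Mul(-1, Mul(-118, 191))) = Add(Add(Add(-2, 0), -338), Mul(-1, -22538)) = Add(Add(-2, -338), 22538) = Add(-340, 22538) = 22198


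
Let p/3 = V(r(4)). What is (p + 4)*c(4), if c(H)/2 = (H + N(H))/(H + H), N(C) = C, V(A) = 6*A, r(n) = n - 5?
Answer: -28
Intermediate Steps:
r(n) = -5 + n
p = -18 (p = 3*(6*(-5 + 4)) = 3*(6*(-1)) = 3*(-6) = -18)
c(H) = 2 (c(H) = 2*((H + H)/(H + H)) = 2*((2*H)/((2*H))) = 2*((2*H)*(1/(2*H))) = 2*1 = 2)
(p + 4)*c(4) = (-18 + 4)*2 = -14*2 = -28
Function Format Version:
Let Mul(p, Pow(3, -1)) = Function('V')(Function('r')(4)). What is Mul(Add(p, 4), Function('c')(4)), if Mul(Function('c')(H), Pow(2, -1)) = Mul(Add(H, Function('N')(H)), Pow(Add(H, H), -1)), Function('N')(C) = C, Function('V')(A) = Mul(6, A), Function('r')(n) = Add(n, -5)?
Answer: -28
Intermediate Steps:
Function('r')(n) = Add(-5, n)
p = -18 (p = Mul(3, Mul(6, Add(-5, 4))) = Mul(3, Mul(6, -1)) = Mul(3, -6) = -18)
Function('c')(H) = 2 (Function('c')(H) = Mul(2, Mul(Add(H, H), Pow(Add(H, H), -1))) = Mul(2, Mul(Mul(2, H), Pow(Mul(2, H), -1))) = Mul(2, Mul(Mul(2, H), Mul(Rational(1, 2), Pow(H, -1)))) = Mul(2, 1) = 2)
Mul(Add(p, 4), Function('c')(4)) = Mul(Add(-18, 4), 2) = Mul(-14, 2) = -28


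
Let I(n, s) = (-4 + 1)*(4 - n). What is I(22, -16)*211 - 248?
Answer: 11146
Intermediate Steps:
I(n, s) = -12 + 3*n (I(n, s) = -3*(4 - n) = -12 + 3*n)
I(22, -16)*211 - 248 = (-12 + 3*22)*211 - 248 = (-12 + 66)*211 - 248 = 54*211 - 248 = 11394 - 248 = 11146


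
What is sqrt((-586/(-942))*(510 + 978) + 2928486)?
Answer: sqrt(72207067910)/157 ≈ 1711.6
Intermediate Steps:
sqrt((-586/(-942))*(510 + 978) + 2928486) = sqrt(-586*(-1/942)*1488 + 2928486) = sqrt((293/471)*1488 + 2928486) = sqrt(145328/157 + 2928486) = sqrt(459917630/157) = sqrt(72207067910)/157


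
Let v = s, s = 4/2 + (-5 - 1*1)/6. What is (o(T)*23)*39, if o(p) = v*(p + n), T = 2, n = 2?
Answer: 3588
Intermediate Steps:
s = 1 (s = 4*(1/2) + (-5 - 1)*(1/6) = 2 - 6*1/6 = 2 - 1 = 1)
v = 1
o(p) = 2 + p (o(p) = 1*(p + 2) = 1*(2 + p) = 2 + p)
(o(T)*23)*39 = ((2 + 2)*23)*39 = (4*23)*39 = 92*39 = 3588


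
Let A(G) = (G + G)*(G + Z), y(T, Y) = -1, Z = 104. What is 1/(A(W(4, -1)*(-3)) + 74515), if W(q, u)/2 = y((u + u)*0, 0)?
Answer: 1/75835 ≈ 1.3187e-5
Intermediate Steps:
W(q, u) = -2 (W(q, u) = 2*(-1) = -2)
A(G) = 2*G*(104 + G) (A(G) = (G + G)*(G + 104) = (2*G)*(104 + G) = 2*G*(104 + G))
1/(A(W(4, -1)*(-3)) + 74515) = 1/(2*(-2*(-3))*(104 - 2*(-3)) + 74515) = 1/(2*6*(104 + 6) + 74515) = 1/(2*6*110 + 74515) = 1/(1320 + 74515) = 1/75835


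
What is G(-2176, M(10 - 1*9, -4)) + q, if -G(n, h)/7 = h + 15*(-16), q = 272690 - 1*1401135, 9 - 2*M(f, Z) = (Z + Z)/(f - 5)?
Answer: -2253579/2 ≈ -1.1268e+6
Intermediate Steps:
M(f, Z) = 9/2 - Z/(-5 + f) (M(f, Z) = 9/2 - (Z + Z)/(2*(f - 5)) = 9/2 - 2*Z/(2*(-5 + f)) = 9/2 - Z/(-5 + f))
q = -1128445 (q = 272690 - 1401135 = -1128445)
G(n, h) = 1680 - 7*h (G(n, h) = -7*(h + 15*(-16)) = -7*(h - 240) = -7*(-240 + h) = 1680 - 7*h)
G(-2176, M(10 - 1*9, -4)) + q = (1680 - 7*(-45 - 2*(-4) + 9*(10 - 1*9))/(2*(-5 + (10 - 1*9)))) - 1128445 = (1680 - 7*(-45 + 8 + 9*(10 - 9))/(2*(-5 + (10 - 9)))) - 1128445 = (1680 - 7*(-45 + 8 + 9*1)/(2*(-5 + 1))) - 1128445 = (1680 - 7*(-45 + 8 + 9)/(2*(-4))) - 1128445 = (1680 - 7*(-1)*(-28)/(2*4)) - 1128445 = (1680 - 7*7/2) - 1128445 = (1680 - 49/2) - 1128445 = 3311/2 - 1128445 = -2253579/2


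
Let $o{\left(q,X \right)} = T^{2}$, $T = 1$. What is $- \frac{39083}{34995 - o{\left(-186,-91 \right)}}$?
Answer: $- \frac{39083}{34994} \approx -1.1168$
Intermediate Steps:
$o{\left(q,X \right)} = 1$ ($o{\left(q,X \right)} = 1^{2} = 1$)
$- \frac{39083}{34995 - o{\left(-186,-91 \right)}} = - \frac{39083}{34995 - 1} = - \frac{39083}{34994}$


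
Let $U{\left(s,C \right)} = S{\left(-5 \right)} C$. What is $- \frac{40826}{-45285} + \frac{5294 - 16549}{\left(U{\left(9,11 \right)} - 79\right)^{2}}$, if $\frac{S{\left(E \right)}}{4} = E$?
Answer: $\frac{3140202551}{4048524285} \approx 0.77564$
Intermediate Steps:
$S{\left(E \right)} = 4 E$
$U{\left(s,C \right)} = - 20 C$ ($U{\left(s,C \right)} = 4 \left(-5\right) C = - 20 C$)
$- \frac{40826}{-45285} + \frac{5294 - 16549}{\left(U{\left(9,11 \right)} - 79\right)^{2}} = - \frac{40826}{-45285} + \frac{5294 - 16549}{\left(\left(-20\right) 11 - 79\right)^{2}} = \left(-40826\right) \left(- \frac{1}{45285}\right) + \frac{5294 - 16549}{\left(-220 - 79\right)^{2}} = \frac{40826}{45285} - \frac{11255}{\left(-299\right)^{2}} = \frac{40826}{45285} - \frac{11255}{89401} = \frac{3140202551}{4048524285}$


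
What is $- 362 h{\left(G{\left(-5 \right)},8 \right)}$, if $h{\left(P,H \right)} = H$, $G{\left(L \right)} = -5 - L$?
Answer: $-2896$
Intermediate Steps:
$- 362 h{\left(G{\left(-5 \right)},8 \right)} = \left(-362\right) 8 = -2896$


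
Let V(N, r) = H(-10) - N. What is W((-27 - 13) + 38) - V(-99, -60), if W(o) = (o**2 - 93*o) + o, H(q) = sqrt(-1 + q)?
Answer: 89 - I*sqrt(11) ≈ 89.0 - 3.3166*I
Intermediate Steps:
V(N, r) = -N + I*sqrt(11) (V(N, r) = sqrt(-1 - 10) - N = sqrt(-11) - N = I*sqrt(11) - N = -N + I*sqrt(11))
W(o) = o**2 - 92*o
W((-27 - 13) + 38) - V(-99, -60) = ((-27 - 13) + 38)*(-92 + ((-27 - 13) + 38)) - (-1*(-99) + I*sqrt(11)) = (-40 + 38)*(-92 + (-40 + 38)) - (99 + I*sqrt(11)) = -2*(-92 - 2) + (-99 - I*sqrt(11)) = -2*(-94) + (-99 - I*sqrt(11)) = 188 + (-99 - I*sqrt(11)) = 89 - I*sqrt(11)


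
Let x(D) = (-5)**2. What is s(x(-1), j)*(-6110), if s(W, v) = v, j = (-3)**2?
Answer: -54990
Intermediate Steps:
j = 9
x(D) = 25
s(x(-1), j)*(-6110) = 9*(-6110) = -54990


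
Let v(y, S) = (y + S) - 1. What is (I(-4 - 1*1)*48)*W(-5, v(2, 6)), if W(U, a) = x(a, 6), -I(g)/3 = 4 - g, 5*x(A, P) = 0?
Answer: 0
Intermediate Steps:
x(A, P) = 0 (x(A, P) = (⅕)*0 = 0)
v(y, S) = -1 + S + y (v(y, S) = (S + y) - 1 = -1 + S + y)
I(g) = -12 + 3*g (I(g) = -3*(4 - g) = -12 + 3*g)
W(U, a) = 0
(I(-4 - 1*1)*48)*W(-5, v(2, 6)) = ((-12 + 3*(-4 - 1*1))*48)*0 = ((-12 + 3*(-4 - 1))*48)*0 = ((-12 + 3*(-5))*48)*0 = ((-12 - 15)*48)*0 = -27*48*0 = -1296*0 = 0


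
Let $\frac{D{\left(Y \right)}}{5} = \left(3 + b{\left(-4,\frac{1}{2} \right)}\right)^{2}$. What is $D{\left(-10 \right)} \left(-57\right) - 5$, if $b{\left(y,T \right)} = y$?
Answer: $-290$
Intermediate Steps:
$D{\left(Y \right)} = 5$ ($D{\left(Y \right)} = 5 \left(3 - 4\right)^{2} = 5 \left(-1\right)^{2} = 5 \cdot 1 = 5$)
$D{\left(-10 \right)} \left(-57\right) - 5 = 5 \left(-57\right) - 5 = -285 - 5 = -290$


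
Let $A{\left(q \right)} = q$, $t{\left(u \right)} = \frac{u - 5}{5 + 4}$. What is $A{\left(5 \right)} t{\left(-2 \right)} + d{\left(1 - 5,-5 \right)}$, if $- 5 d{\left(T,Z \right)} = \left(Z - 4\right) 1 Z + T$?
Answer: $- \frac{544}{45} \approx -12.089$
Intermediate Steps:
$t{\left(u \right)} = - \frac{5}{9} + \frac{u}{9}$ ($t{\left(u \right)} = \frac{-5 + u}{9} = \left(-5 + u\right) \frac{1}{9} = - \frac{5}{9} + \frac{u}{9}$)
$d{\left(T,Z \right)} = - \frac{T}{5} - \frac{Z \left(-4 + Z\right)}{5}$ ($d{\left(T,Z \right)} = - \frac{\left(Z - 4\right) 1 Z + T}{5} = - \frac{\left(-4 + Z\right) 1 Z + T}{5} = - \frac{\left(-4 + Z\right) Z + T}{5} = - \frac{Z \left(-4 + Z\right) + T}{5} = - \frac{T + Z \left(-4 + Z\right)}{5} = - \frac{T}{5} - \frac{Z \left(-4 + Z\right)}{5}$)
$A{\left(5 \right)} t{\left(-2 \right)} + d{\left(1 - 5,-5 \right)} = 5 \left(- \frac{5}{9} + \frac{1}{9} \left(-2\right)\right) - \left(4 + 5 + \frac{1 - 5}{5}\right) = 5 \left(- \frac{5}{9} - \frac{2}{9}\right) - \frac{41}{5} = 5 \left(- \frac{7}{9}\right) - \frac{41}{5} = - \frac{35}{9} - \frac{41}{5} = - \frac{544}{45}$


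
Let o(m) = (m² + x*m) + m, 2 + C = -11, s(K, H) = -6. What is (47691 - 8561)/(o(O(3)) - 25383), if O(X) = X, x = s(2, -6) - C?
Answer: -301/195 ≈ -1.5436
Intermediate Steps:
C = -13 (C = -2 - 11 = -13)
x = 7 (x = -6 - 1*(-13) = -6 + 13 = 7)
o(m) = m² + 8*m (o(m) = (m² + 7*m) + m = m² + 8*m)
(47691 - 8561)/(o(O(3)) - 25383) = (47691 - 8561)/(3*(8 + 3) - 25383) = 39130/(3*11 - 25383) = 39130/(33 - 25383) = 39130/(-25350) = 39130*(-1/25350) = -301/195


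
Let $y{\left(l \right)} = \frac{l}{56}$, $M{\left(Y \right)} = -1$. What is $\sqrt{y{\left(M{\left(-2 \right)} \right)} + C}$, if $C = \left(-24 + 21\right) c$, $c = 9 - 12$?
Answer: $\frac{\sqrt{7042}}{28} \approx 2.997$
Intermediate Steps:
$c = -3$ ($c = 9 - 12 = -3$)
$y{\left(l \right)} = \frac{l}{56}$ ($y{\left(l \right)} = l \frac{1}{56} = \frac{l}{56}$)
$C = 9$ ($C = \left(-24 + 21\right) \left(-3\right) = \left(-3\right) \left(-3\right) = 9$)
$\sqrt{y{\left(M{\left(-2 \right)} \right)} + C} = \sqrt{\frac{1}{56} \left(-1\right) + 9} = \sqrt{- \frac{1}{56} + 9} = \sqrt{\frac{503}{56}} = \frac{\sqrt{7042}}{28}$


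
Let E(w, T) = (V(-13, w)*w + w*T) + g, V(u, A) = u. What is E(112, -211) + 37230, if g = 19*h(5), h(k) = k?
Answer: 12237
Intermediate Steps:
g = 95 (g = 19*5 = 95)
E(w, T) = 95 - 13*w + T*w (E(w, T) = (-13*w + w*T) + 95 = (-13*w + T*w) + 95 = 95 - 13*w + T*w)
E(112, -211) + 37230 = (95 - 13*112 - 211*112) + 37230 = (95 - 1456 - 23632) + 37230 = -24993 + 37230 = 12237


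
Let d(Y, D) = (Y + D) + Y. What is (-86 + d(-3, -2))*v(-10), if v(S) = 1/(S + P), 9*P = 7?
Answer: 846/83 ≈ 10.193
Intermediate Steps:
P = 7/9 (P = (1/9)*7 = 7/9 ≈ 0.77778)
d(Y, D) = D + 2*Y (d(Y, D) = (D + Y) + Y = D + 2*Y)
v(S) = 1/(7/9 + S) (v(S) = 1/(S + 7/9) = 1/(7/9 + S))
(-86 + d(-3, -2))*v(-10) = (-86 + (-2 + 2*(-3)))*(9/(7 + 9*(-10))) = (-86 + (-2 - 6))*(9/(7 - 90)) = (-86 - 8)*(9/(-83)) = -846*(-1)/83 = -94*(-9/83) = 846/83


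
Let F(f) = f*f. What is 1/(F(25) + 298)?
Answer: 1/923 ≈ 0.0010834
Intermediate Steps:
F(f) = f²
1/(F(25) + 298) = 1/(25² + 298) = 1/(625 + 298) = 1/923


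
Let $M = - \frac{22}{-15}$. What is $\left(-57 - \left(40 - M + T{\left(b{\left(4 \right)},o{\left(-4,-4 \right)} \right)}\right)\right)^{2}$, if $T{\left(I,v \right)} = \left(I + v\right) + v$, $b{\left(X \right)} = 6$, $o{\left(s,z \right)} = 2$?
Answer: $\frac{2505889}{225} \approx 11137.0$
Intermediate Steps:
$T{\left(I,v \right)} = I + 2 v$
$M = \frac{22}{15}$ ($M = \left(-22\right) \left(- \frac{1}{15}\right) = \frac{22}{15} \approx 1.4667$)
$\left(-57 - \left(40 - M + T{\left(b{\left(4 \right)},o{\left(-4,-4 \right)} \right)}\right)\right)^{2} = \left(-57 + \left(\left(\frac{22}{15} - 40\right) - \left(6 + 2 \cdot 2\right)\right)\right)^{2} = \left(-57 + \left(\left(\frac{22}{15} - 40\right) - \left(6 + 4\right)\right)\right)^{2} = \left(-57 - \frac{728}{15}\right)^{2} = \left(- \frac{1583}{15}\right)^{2} = \frac{2505889}{225}$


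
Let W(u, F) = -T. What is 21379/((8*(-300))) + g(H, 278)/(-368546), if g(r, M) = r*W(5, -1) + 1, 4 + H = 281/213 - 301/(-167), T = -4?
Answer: -46711474979219/5243819906400 ≈ -8.9079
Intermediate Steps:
H = -31244/35571 (H = -4 + (281/213 - 301/(-167)) = -4 + (281*(1/213) - 301*(-1/167)) = -4 + (281/213 + 301/167) = -4 + 111040/35571 = -31244/35571 ≈ -0.87836)
W(u, F) = 4 (W(u, F) = -1*(-4) = 4)
g(r, M) = 1 + 4*r (g(r, M) = r*4 + 1 = 4*r + 1 = 1 + 4*r)
21379/((8*(-300))) + g(H, 278)/(-368546) = 21379/((8*(-300))) + (1 + 4*(-31244/35571))/(-368546) = 21379/(-2400) + (1 - 124976/35571)*(-1/368546) = 21379*(-1/2400) - 89405/35571*(-1/368546) = -21379/2400 + 89405/13109549766 = -46711474979219/5243819906400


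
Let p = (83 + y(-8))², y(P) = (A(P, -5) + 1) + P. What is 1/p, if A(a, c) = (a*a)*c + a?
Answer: 1/63504 ≈ 1.5747e-5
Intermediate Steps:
A(a, c) = a + c*a² (A(a, c) = a²*c + a = c*a² + a = a + c*a²)
y(P) = 1 + P + P*(1 - 5*P) (y(P) = (P*(1 + P*(-5)) + 1) + P = (P*(1 - 5*P) + 1) + P = (1 + P*(1 - 5*P)) + P = 1 + P + P*(1 - 5*P))
p = 63504 (p = (83 + (1 - 8 - 8*(1 - 5*(-8))))² = (83 + (1 - 8 - 8*(1 + 40)))² = (83 + (1 - 8 - 8*41))² = (83 + (1 - 8 - 328))² = (83 - 335)² = (-252)² = 63504)
1/p = 1/63504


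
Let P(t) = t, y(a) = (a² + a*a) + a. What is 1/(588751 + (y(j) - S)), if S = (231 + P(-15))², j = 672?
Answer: 1/1445935 ≈ 6.9159e-7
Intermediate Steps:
y(a) = a + 2*a² (y(a) = (a² + a²) + a = 2*a² + a = a + 2*a²)
S = 46656 (S = (231 - 15)² = 216² = 46656)
1/(588751 + (y(j) - S)) = 1/(588751 + (672*(1 + 2*672) - 1*46656)) = 1/(588751 + (672*(1 + 1344) - 46656)) = 1/(588751 + (672*1345 - 46656)) = 1/(588751 + (903840 - 46656)) = 1/(588751 + 857184) = 1/1445935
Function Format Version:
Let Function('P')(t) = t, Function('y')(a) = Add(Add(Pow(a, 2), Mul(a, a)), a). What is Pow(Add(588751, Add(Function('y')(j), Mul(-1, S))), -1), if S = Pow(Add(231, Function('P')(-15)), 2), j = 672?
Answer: Rational(1, 1445935) ≈ 6.9159e-7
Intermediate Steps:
Function('y')(a) = Add(a, Mul(2, Pow(a, 2))) (Function('y')(a) = Add(Add(Pow(a, 2), Pow(a, 2)), a) = Add(Mul(2, Pow(a, 2)), a) = Add(a, Mul(2, Pow(a, 2))))
S = 46656 (S = Pow(Add(231, -15), 2) = Pow(216, 2) = 46656)
Pow(Add(588751, Add(Function('y')(j), Mul(-1, S))), -1) = Pow(Add(588751, Add(Mul(672, Add(1, Mul(2, 672))), Mul(-1, 46656))), -1) = Pow(Add(588751, Add(Mul(672, Add(1, 1344)), -46656)), -1) = Pow(Add(588751, Add(Mul(672, 1345), -46656)), -1) = Pow(Add(588751, Add(903840, -46656)), -1) = Pow(Add(588751, 857184), -1) = Pow(1445935, -1) = Rational(1, 1445935)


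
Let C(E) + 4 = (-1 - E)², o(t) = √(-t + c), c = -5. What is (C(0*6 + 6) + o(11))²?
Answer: 2009 + 360*I ≈ 2009.0 + 360.0*I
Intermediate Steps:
o(t) = √(-5 - t) (o(t) = √(-t - 5) = √(-5 - t))
C(E) = -4 + (-1 - E)²
(C(0*6 + 6) + o(11))² = ((-4 + (1 + (0*6 + 6))²) + √(-5 - 1*11))² = ((-4 + (1 + (0 + 6))²) + √(-5 - 11))² = ((-4 + (1 + 6)²) + √(-16))² = ((-4 + 7²) + 4*I)² = ((-4 + 49) + 4*I)² = (45 + 4*I)²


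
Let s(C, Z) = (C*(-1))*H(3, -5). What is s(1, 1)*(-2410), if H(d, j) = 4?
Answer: 9640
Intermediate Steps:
s(C, Z) = -4*C (s(C, Z) = (C*(-1))*4 = -C*4 = -4*C)
s(1, 1)*(-2410) = -4*1*(-2410) = -4*(-2410) = 9640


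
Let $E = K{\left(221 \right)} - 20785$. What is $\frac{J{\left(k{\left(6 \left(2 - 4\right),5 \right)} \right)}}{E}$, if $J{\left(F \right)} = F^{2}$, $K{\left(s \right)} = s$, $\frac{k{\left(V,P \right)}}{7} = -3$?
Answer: $- \frac{441}{20564} \approx -0.021445$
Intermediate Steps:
$k{\left(V,P \right)} = -21$ ($k{\left(V,P \right)} = 7 \left(-3\right) = -21$)
$E = -20564$ ($E = 221 - 20785 = -20564$)
$\frac{J{\left(k{\left(6 \left(2 - 4\right),5 \right)} \right)}}{E} = \frac{\left(-21\right)^{2}}{-20564} = 441 \left(- \frac{1}{20564}\right) = - \frac{441}{20564}$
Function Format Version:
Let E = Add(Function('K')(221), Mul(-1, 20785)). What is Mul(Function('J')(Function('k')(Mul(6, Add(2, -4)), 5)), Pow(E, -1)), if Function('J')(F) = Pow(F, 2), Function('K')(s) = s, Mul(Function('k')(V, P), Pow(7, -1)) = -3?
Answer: Rational(-441, 20564) ≈ -0.021445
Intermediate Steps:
Function('k')(V, P) = -21 (Function('k')(V, P) = Mul(7, -3) = -21)
E = -20564 (E = Add(221, Mul(-1, 20785)) = Add(221, -20785) = -20564)
Mul(Function('J')(Function('k')(Mul(6, Add(2, -4)), 5)), Pow(E, -1)) = Mul(Pow(-21, 2), Pow(-20564, -1)) = Mul(441, Rational(-1, 20564)) = Rational(-441, 20564)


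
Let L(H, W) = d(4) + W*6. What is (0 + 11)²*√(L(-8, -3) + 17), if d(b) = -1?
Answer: 121*I*√2 ≈ 171.12*I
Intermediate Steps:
L(H, W) = -1 + 6*W (L(H, W) = -1 + W*6 = -1 + 6*W)
(0 + 11)²*√(L(-8, -3) + 17) = (0 + 11)²*√((-1 + 6*(-3)) + 17) = 11²*√((-1 - 18) + 17) = 121*√(-19 + 17) = 121*√(-2) = 121*(I*√2) = 121*I*√2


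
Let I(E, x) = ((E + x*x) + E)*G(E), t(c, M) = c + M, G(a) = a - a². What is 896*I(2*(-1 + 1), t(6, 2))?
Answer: 0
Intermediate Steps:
t(c, M) = M + c
I(E, x) = E*(1 - E)*(x² + 2*E) (I(E, x) = ((E + x*x) + E)*(E*(1 - E)) = ((E + x²) + E)*(E*(1 - E)) = (x² + 2*E)*(E*(1 - E)) = E*(1 - E)*(x² + 2*E))
896*I(2*(-1 + 1), t(6, 2)) = 896*(-2*(-1 + 1)*(-1 + 2*(-1 + 1))*((2 + 6)² + 2*(2*(-1 + 1)))) = 896*(-2*0*(-1 + 2*0)*(8² + 2*(2*0))) = 896*(-1*0*(-1 + 0)*(64 + 2*0)) = 896*(-1*0*(-1)*(64 + 0)) = 896*(-1*0*(-1)*64) = 896*0 = 0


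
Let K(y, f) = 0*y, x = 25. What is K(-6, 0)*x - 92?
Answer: -92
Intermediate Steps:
K(y, f) = 0
K(-6, 0)*x - 92 = 0*25 - 92 = 0 - 92 = -92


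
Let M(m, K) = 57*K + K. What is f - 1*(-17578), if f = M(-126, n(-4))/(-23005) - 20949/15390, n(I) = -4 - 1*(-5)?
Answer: 414863630849/23603130 ≈ 17577.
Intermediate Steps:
n(I) = 1 (n(I) = -4 + 5 = 1)
M(m, K) = 58*K
f = -32188291/23603130 (f = (58*1)/(-23005) - 20949/15390 = 58*(-1/23005) - 20949*1/15390 = -58/23005 - 6983/5130 = -32188291/23603130 ≈ -1.3637)
f - 1*(-17578) = -32188291/23603130 - 1*(-17578) = -32188291/23603130 + 17578 = 414863630849/23603130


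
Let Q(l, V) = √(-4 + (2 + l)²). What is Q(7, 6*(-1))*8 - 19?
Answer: -19 + 8*√77 ≈ 51.200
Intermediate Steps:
Q(7, 6*(-1))*8 - 19 = √(7*(4 + 7))*8 - 19 = √(7*11)*8 - 19 = √77*8 - 19 = 8*√77 - 19 = -19 + 8*√77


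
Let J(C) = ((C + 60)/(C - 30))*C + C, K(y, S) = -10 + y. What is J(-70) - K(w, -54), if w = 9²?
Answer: -148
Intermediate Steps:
w = 81
J(C) = C + C*(60 + C)/(-30 + C) (J(C) = ((60 + C)/(-30 + C))*C + C = C*(60 + C)/(-30 + C) + C = C + C*(60 + C)/(-30 + C))
J(-70) - K(w, -54) = 2*(-70)*(15 - 70)/(-30 - 70) - (-10 + 81) = 2*(-70)*(-55)/(-100) - 1*71 = 2*(-70)*(-1/100)*(-55) - 71 = -77 - 71 = -148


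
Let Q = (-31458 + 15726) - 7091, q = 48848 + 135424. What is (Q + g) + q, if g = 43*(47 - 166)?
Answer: 156332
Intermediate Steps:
q = 184272
g = -5117 (g = 43*(-119) = -5117)
Q = -22823 (Q = -15732 - 7091 = -22823)
(Q + g) + q = (-22823 - 5117) + 184272 = -27940 + 184272 = 156332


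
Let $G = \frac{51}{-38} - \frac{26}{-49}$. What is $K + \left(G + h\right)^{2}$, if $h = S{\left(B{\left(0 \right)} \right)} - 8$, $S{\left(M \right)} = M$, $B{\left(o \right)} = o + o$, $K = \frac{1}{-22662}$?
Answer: $\frac{3050186179297}{39285075564} \approx 77.642$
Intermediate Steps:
$G = - \frac{1511}{1862}$ ($G = 51 \left(- \frac{1}{38}\right) - - \frac{26}{49} = - \frac{51}{38} + \frac{26}{49} = - \frac{1511}{1862} \approx -0.81149$)
$K = - \frac{1}{22662} \approx -4.4127 \cdot 10^{-5}$
$B{\left(o \right)} = 2 o$
$h = -8$ ($h = 2 \cdot 0 - 8 = 0 - 8 = -8$)
$K + \left(G + h\right)^{2} = - \frac{1}{22662} + \left(- \frac{1511}{1862} - 8\right)^{2} = - \frac{1}{22662} + \left(- \frac{16407}{1862}\right)^{2} = - \frac{1}{22662} + \frac{269189649}{3467044} = \frac{3050186179297}{39285075564}$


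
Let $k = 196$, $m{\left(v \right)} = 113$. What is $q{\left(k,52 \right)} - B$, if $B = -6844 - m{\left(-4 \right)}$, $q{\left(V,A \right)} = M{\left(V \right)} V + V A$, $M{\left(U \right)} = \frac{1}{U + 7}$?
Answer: $\frac{497349}{29} \approx 17150.0$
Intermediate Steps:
$M{\left(U \right)} = \frac{1}{7 + U}$
$q{\left(V,A \right)} = A V + \frac{V}{7 + V}$ ($q{\left(V,A \right)} = \frac{V}{7 + V} + V A = \frac{V}{7 + V} + A V = A V + \frac{V}{7 + V}$)
$B = -6957$ ($B = -6844 - 113 = -6957$)
$q{\left(k,52 \right)} - B = \frac{196 \left(1 + 52 \left(7 + 196\right)\right)}{7 + 196} - -6957 = \frac{196 \left(1 + 52 \cdot 203\right)}{203} + 6957 = 196 \cdot \frac{1}{203} \left(1 + 10556\right) + 6957 = 196 \cdot \frac{1}{203} \cdot 10557 + 6957 = \frac{295596}{29} + 6957 = \frac{497349}{29}$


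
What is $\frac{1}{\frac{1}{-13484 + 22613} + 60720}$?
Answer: $\frac{9129}{554312881} \approx 1.6469 \cdot 10^{-5}$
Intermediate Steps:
$\frac{1}{\frac{1}{-13484 + 22613} + 60720} = \frac{1}{\frac{1}{9129} + 60720} = \frac{1}{\frac{554312881}{9129}} = \frac{9129}{554312881}$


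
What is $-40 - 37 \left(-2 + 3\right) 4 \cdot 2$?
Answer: $-336$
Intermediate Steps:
$-40 - 37 \left(-2 + 3\right) 4 \cdot 2 = -40 - 37 \cdot 1 \cdot 4 \cdot 2 = -40 - 37 \cdot 4 \cdot 2 = -40 - 296 = -336$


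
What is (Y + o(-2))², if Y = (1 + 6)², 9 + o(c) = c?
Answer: 1444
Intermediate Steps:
o(c) = -9 + c
Y = 49 (Y = 7² = 49)
(Y + o(-2))² = (49 + (-9 - 2))² = (49 - 11)² = 38² = 1444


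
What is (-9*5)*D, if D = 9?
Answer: -405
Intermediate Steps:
(-9*5)*D = -9*5*9 = -45*9 = -405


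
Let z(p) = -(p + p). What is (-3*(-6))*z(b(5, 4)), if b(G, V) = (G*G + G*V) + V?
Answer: -1764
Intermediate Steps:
b(G, V) = V + G² + G*V (b(G, V) = (G² + G*V) + V = V + G² + G*V)
z(p) = -2*p
(-3*(-6))*z(b(5, 4)) = (-3*(-6))*(-2*(4 + 5² + 5*4)) = 18*(-2*(4 + 25 + 20)) = 18*(-2*49) = 18*(-98) = -1764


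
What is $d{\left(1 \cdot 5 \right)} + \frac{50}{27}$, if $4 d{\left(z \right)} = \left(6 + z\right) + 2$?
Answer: $\frac{551}{108} \approx 5.1019$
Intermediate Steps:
$d{\left(z \right)} = 2 + \frac{z}{4}$ ($d{\left(z \right)} = \frac{\left(6 + z\right) + 2}{4} = \frac{8 + z}{4} = 2 + \frac{z}{4}$)
$d{\left(1 \cdot 5 \right)} + \frac{50}{27} = \left(2 + \frac{1 \cdot 5}{4}\right) + \frac{50}{27} = \left(2 + \frac{1}{4} \cdot 5\right) + 50 \cdot \frac{1}{27} = \left(2 + \frac{5}{4}\right) + \frac{50}{27} = \frac{13}{4} + \frac{50}{27} = \frac{551}{108}$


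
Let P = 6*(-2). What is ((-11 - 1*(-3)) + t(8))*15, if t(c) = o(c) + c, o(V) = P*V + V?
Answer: -1320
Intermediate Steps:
P = -12
o(V) = -11*V (o(V) = -12*V + V = -11*V)
t(c) = -10*c (t(c) = -11*c + c = -10*c)
((-11 - 1*(-3)) + t(8))*15 = ((-11 - 1*(-3)) - 10*8)*15 = ((-11 + 3) - 80)*15 = (-8 - 80)*15 = -88*15 = -1320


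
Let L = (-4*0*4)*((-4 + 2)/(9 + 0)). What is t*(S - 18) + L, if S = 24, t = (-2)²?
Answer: 24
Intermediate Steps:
t = 4
L = 0 (L = (0*4)*(-2/9) = 0*(-2*⅑) = 0*(-2/9) = 0)
t*(S - 18) + L = 4*(24 - 18) + 0 = 4*6 + 0 = 24 + 0 = 24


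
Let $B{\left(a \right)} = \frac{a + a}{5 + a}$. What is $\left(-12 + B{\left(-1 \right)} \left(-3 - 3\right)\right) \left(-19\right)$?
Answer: $171$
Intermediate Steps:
$B{\left(a \right)} = \frac{2 a}{5 + a}$
$\left(-12 + B{\left(-1 \right)} \left(-3 - 3\right)\right) \left(-19\right) = \left(-12 + 2 \left(-1\right) \frac{1}{5 - 1} \left(-3 - 3\right)\right) \left(-19\right) = \left(-12 + 2 \left(-1\right) \frac{1}{4} \left(-6\right)\right) \left(-19\right) = \left(-12 - -3\right) \left(-19\right) = \left(-12 + 3\right) \left(-19\right) = \left(-9\right) \left(-19\right) = 171$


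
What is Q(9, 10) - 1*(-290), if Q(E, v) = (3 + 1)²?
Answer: 306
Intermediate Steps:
Q(E, v) = 16 (Q(E, v) = 4² = 16)
Q(9, 10) - 1*(-290) = 16 - 1*(-290) = 16 + 290 = 306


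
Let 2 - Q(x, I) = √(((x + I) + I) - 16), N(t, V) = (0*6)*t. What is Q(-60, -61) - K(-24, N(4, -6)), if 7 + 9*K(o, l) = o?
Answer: 49/9 - 3*I*√22 ≈ 5.4444 - 14.071*I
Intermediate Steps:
N(t, V) = 0 (N(t, V) = 0*t = 0)
K(o, l) = -7/9 + o/9
Q(x, I) = 2 - √(-16 + x + 2*I) (Q(x, I) = 2 - √(((x + I) + I) - 16) = 2 - √(((I + x) + I) - 16) = 2 - √((x + 2*I) - 16) = 2 - √(-16 + x + 2*I))
Q(-60, -61) - K(-24, N(4, -6)) = (2 - √(-16 - 60 + 2*(-61))) - (-7/9 + (⅑)*(-24)) = (2 - √(-16 - 60 - 122)) - (-7/9 - 8/3) = (2 - √(-198)) - 1*(-31/9) = (2 - 3*I*√22) + 31/9 = 49/9 - 3*I*√22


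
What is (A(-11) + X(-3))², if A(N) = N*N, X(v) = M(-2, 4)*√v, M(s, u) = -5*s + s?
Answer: 14449 + 1936*I*√3 ≈ 14449.0 + 3353.3*I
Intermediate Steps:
M(s, u) = -4*s
X(v) = 8*√v (X(v) = (-4*(-2))*√v = 8*√v)
A(N) = N²
(A(-11) + X(-3))² = ((-11)² + 8*√(-3))² = (121 + 8*(I*√3))² = (121 + 8*I*√3)²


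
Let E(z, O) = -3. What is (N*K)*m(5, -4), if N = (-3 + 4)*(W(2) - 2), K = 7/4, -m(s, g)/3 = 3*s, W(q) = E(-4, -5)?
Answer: 1575/4 ≈ 393.75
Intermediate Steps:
W(q) = -3
m(s, g) = -9*s
K = 7/4 (K = 7*(1/4) = 7/4 ≈ 1.7500)
N = -5 (N = (-3 + 4)*(-3 - 2) = 1*(-5) = -5)
(N*K)*m(5, -4) = (-5*7/4)*(-9*5) = -35/4*(-45) = 1575/4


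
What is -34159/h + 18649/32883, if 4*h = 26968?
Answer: -997518839/221697186 ≈ -4.4995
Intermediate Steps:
h = 6742 (h = (¼)*26968 = 6742)
-34159/h + 18649/32883 = -34159/6742 + 18649/32883 = -997518839/221697186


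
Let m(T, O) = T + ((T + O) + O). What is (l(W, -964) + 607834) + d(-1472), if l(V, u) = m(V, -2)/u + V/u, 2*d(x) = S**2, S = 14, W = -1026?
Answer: 293024765/482 ≈ 6.0794e+5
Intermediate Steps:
d(x) = 98 (d(x) = (1/2)*14**2 = (1/2)*196 = 98)
m(T, O) = 2*O + 2*T (m(T, O) = T + ((O + T) + O) = T + (T + 2*O) = 2*O + 2*T)
l(V, u) = V/u + (-4 + 2*V)/u (l(V, u) = (2*(-2) + 2*V)/u + V/u = (-4 + 2*V)/u + V/u = V/u + (-4 + 2*V)/u)
(l(W, -964) + 607834) + d(-1472) = ((-4 + 3*(-1026))/(-964) + 607834) + 98 = (-(-4 - 3078)/964 + 607834) + 98 = (-1/964*(-3082) + 607834) + 98 = (1541/482 + 607834) + 98 = 292977529/482 + 98 = 293024765/482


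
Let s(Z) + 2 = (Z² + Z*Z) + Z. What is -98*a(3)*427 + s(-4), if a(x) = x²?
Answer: -376588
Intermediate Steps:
s(Z) = -2 + Z + 2*Z² (s(Z) = -2 + ((Z² + Z*Z) + Z) = -2 + ((Z² + Z²) + Z) = -2 + (2*Z² + Z) = -2 + (Z + 2*Z²) = -2 + Z + 2*Z²)
-98*a(3)*427 + s(-4) = -98*3²*427 + (-2 - 4 + 2*(-4)²) = -98*9*427 + (-2 - 4 + 2*16) = -882*427 + (-2 - 4 + 32) = -376614 + 26 = -376588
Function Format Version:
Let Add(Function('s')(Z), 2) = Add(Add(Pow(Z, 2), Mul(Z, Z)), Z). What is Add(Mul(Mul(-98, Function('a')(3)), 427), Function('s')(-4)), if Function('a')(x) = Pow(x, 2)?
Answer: -376588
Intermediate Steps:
Function('s')(Z) = Add(-2, Z, Mul(2, Pow(Z, 2))) (Function('s')(Z) = Add(-2, Add(Add(Pow(Z, 2), Mul(Z, Z)), Z)) = Add(-2, Add(Add(Pow(Z, 2), Pow(Z, 2)), Z)) = Add(-2, Add(Mul(2, Pow(Z, 2)), Z)) = Add(-2, Add(Z, Mul(2, Pow(Z, 2)))) = Add(-2, Z, Mul(2, Pow(Z, 2))))
Add(Mul(Mul(-98, Function('a')(3)), 427), Function('s')(-4)) = Add(Mul(Mul(-98, Pow(3, 2)), 427), Add(-2, -4, Mul(2, Pow(-4, 2)))) = Add(Mul(Mul(-98, 9), 427), Add(-2, -4, Mul(2, 16))) = Add(Mul(-882, 427), Add(-2, -4, 32)) = Add(-376614, 26) = -376588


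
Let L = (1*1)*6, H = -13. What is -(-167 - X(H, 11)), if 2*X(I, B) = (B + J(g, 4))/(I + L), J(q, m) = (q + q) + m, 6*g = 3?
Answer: 1161/7 ≈ 165.86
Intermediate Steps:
g = ½ (g = (⅙)*3 = ½ ≈ 0.50000)
J(q, m) = m + 2*q (J(q, m) = 2*q + m = m + 2*q)
L = 6 (L = 1*6 = 6)
X(I, B) = (5 + B)/(2*(6 + I)) (X(I, B) = ((B + (4 + 2*(½)))/(I + 6))/2 = ((B + (4 + 1))/(6 + I))/2 = ((B + 5)/(6 + I))/2 = ((5 + B)/(6 + I))/2 = (5 + B)/(2*(6 + I)))
-(-167 - X(H, 11)) = -(-167 - (5 + 11)/(2*(6 - 13))) = -(-167 - 16/(2*(-7))) = -(-167 - (-1)*16/(2*7)) = -(-167 - 1*(-8/7)) = -(-167 + 8/7) = -1*(-1161/7) = 1161/7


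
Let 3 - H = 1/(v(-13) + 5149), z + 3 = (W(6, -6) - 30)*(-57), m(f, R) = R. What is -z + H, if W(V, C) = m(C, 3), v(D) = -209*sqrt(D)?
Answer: -2184933049/1425266 - 11*I*sqrt(13)/1425266 ≈ -1533.0 - 2.7827e-5*I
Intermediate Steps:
W(V, C) = 3
z = 1536 (z = -3 + (3 - 30)*(-57) = -3 - 27*(-57) = -3 + 1539 = 1536)
H = 3 - 1/(5149 - 209*I*sqrt(13)) (H = 3 - 1/(-209*I*sqrt(13) + 5149) = 3 - 1/(5149 - 209*I*sqrt(13)) ≈ 2.9998 - 2.7827e-5*I)
-z + H = -1*1536 + (4275527/1425266 - 11*I*sqrt(13)/1425266) = -1536 + (4275527/1425266 - 11*I*sqrt(13)/1425266) = -2184933049/1425266 - 11*I*sqrt(13)/1425266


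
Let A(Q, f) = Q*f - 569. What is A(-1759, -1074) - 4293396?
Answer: -2404799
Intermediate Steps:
A(Q, f) = -569 + Q*f
A(-1759, -1074) - 4293396 = (-569 - 1759*(-1074)) - 4293396 = (-569 + 1889166) - 4293396 = 1888597 - 4293396 = -2404799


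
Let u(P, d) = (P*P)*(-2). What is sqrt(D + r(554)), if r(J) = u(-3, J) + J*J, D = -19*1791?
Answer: sqrt(272869) ≈ 522.37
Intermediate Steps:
u(P, d) = -2*P**2 (u(P, d) = P**2*(-2) = -2*P**2)
D = -34029
r(J) = -18 + J**2 (r(J) = -2*(-3)**2 + J*J = -2*9 + J**2 = -18 + J**2)
sqrt(D + r(554)) = sqrt(-34029 + (-18 + 554**2)) = sqrt(-34029 + (-18 + 306916)) = sqrt(-34029 + 306898) = sqrt(272869)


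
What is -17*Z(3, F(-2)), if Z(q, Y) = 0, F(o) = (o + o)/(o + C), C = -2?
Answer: 0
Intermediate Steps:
F(o) = 2*o/(-2 + o) (F(o) = (o + o)/(o - 2) = (2*o)/(-2 + o) = 2*o/(-2 + o))
-17*Z(3, F(-2)) = -17*0 = 0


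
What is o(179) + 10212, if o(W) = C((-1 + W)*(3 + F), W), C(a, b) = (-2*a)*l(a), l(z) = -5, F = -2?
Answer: 11992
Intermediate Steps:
C(a, b) = 10*a (C(a, b) = -2*a*(-5) = 10*a)
o(W) = -10 + 10*W (o(W) = 10*((-1 + W)*(3 - 2)) = 10*((-1 + W)*1) = 10*(-1 + W) = -10 + 10*W)
o(179) + 10212 = (-10 + 10*179) + 10212 = (-10 + 1790) + 10212 = 1780 + 10212 = 11992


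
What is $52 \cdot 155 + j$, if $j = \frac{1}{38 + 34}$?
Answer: $\frac{580321}{72} \approx 8060.0$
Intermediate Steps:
$j = \frac{1}{72} \approx 0.013889$
$52 \cdot 155 + j = 52 \cdot 155 + \frac{1}{72} = 8060 + \frac{1}{72} = \frac{580321}{72}$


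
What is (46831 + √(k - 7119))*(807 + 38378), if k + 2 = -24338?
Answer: 1835072735 + 39185*I*√31459 ≈ 1.8351e+9 + 6.9501e+6*I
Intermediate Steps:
k = -24340 (k = -2 - 24338 = -24340)
(46831 + √(k - 7119))*(807 + 38378) = (46831 + √(-24340 - 7119))*(807 + 38378) = (46831 + √(-31459))*39185 = (46831 + I*√31459)*39185 = 1835072735 + 39185*I*√31459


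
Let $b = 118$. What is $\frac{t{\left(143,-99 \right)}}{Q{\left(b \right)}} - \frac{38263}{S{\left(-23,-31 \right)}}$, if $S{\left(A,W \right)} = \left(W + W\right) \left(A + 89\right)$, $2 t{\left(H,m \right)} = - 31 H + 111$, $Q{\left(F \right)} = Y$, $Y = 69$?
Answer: $- \frac{689185}{31372} \approx -21.968$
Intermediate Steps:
$Q{\left(F \right)} = 69$
$t{\left(H,m \right)} = \frac{111}{2} - \frac{31 H}{2}$ ($t{\left(H,m \right)} = \frac{- 31 H + 111}{2} = \frac{111 - 31 H}{2} = \frac{111}{2} - \frac{31 H}{2}$)
$S{\left(A,W \right)} = 2 W \left(89 + A\right)$
$\frac{t{\left(143,-99 \right)}}{Q{\left(b \right)}} - \frac{38263}{S{\left(-23,-31 \right)}} = \frac{\frac{111}{2} - \frac{4433}{2}}{69} - \frac{38263}{2 \left(-31\right) \left(89 - 23\right)} = \left(\frac{111}{2} - \frac{4433}{2}\right) \frac{1}{69} - \frac{38263}{2 \left(-31\right) 66} = \left(-2161\right) \frac{1}{69} - \frac{38263}{-4092} = - \frac{2161}{69} - - \frac{38263}{4092} = - \frac{2161}{69} + \frac{38263}{4092} = - \frac{689185}{31372}$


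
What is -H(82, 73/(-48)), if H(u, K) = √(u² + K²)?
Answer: -5*√619897/48 ≈ -82.014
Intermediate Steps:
H(u, K) = √(K² + u²)
-H(82, 73/(-48)) = -√((73/(-48))² + 82²) = -√((73*(-1/48))² + 6724) = -√((-73/48)² + 6724) = -√(5329/2304 + 6724) = -√(15497425/2304) = -5*√619897/48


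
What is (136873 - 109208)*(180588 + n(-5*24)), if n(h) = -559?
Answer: 4980502285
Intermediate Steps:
(136873 - 109208)*(180588 + n(-5*24)) = (136873 - 109208)*(180588 - 559) = 27665*180029 = 4980502285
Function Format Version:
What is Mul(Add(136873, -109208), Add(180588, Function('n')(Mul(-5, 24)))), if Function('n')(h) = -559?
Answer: 4980502285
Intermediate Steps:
Mul(Add(136873, -109208), Add(180588, Function('n')(Mul(-5, 24)))) = Mul(Add(136873, -109208), Add(180588, -559)) = Mul(27665, 180029) = 4980502285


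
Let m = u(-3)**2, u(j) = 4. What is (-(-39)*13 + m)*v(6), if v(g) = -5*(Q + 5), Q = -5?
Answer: 0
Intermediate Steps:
v(g) = 0 (v(g) = -5*(-5 + 5) = -5*0 = 0)
m = 16 (m = 4**2 = 16)
(-(-39)*13 + m)*v(6) = (-(-39)*13 + 16)*0 = (-39*(-13) + 16)*0 = (507 + 16)*0 = 523*0 = 0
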